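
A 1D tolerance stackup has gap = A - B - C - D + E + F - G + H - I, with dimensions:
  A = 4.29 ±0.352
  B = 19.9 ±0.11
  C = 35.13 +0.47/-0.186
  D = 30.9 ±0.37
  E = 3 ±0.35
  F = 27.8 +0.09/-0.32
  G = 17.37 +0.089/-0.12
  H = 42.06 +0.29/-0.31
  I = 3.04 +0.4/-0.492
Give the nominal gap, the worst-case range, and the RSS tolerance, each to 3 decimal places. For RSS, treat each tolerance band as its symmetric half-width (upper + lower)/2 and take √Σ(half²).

Stack each dimension's contribution:
  +A: nom +4.290 → Σnom=4.290; wc +0.352/-0.352 → slack +0.352/-0.352; half-tol=0.352, Σhalf²=0.123904
  -B: nom -19.900 → Σnom=-15.610; wc +0.110/-0.110 → slack +0.462/-0.462; half-tol=0.110, Σhalf²=0.136004
  -C: nom -35.130 → Σnom=-50.740; wc +0.186/-0.470 → slack +0.648/-0.932; half-tol=0.328, Σhalf²=0.243588
  -D: nom -30.900 → Σnom=-81.640; wc +0.370/-0.370 → slack +1.018/-1.302; half-tol=0.370, Σhalf²=0.380488
  +E: nom +3.000 → Σnom=-78.640; wc +0.350/-0.350 → slack +1.368/-1.652; half-tol=0.350, Σhalf²=0.502988
  +F: nom +27.800 → Σnom=-50.840; wc +0.090/-0.320 → slack +1.458/-1.972; half-tol=0.205, Σhalf²=0.545013
  -G: nom -17.370 → Σnom=-68.210; wc +0.120/-0.089 → slack +1.578/-2.061; half-tol=0.104, Σhalf²=0.555933
  +H: nom +42.060 → Σnom=-26.150; wc +0.290/-0.310 → slack +1.868/-2.371; half-tol=0.300, Σhalf²=0.645933
  -I: nom -3.040 → Σnom=-29.190; wc +0.492/-0.400 → slack +2.360/-2.771; half-tol=0.446, Σhalf²=0.844849
Nominal = -29.190. Worst-case = [-29.190 - 2.771, -29.190 + 2.360] = [-31.961, -26.830]. RSS = √0.844849 = 0.919.

nominal=-29.190 wc=[-31.961,-26.830] rss=0.919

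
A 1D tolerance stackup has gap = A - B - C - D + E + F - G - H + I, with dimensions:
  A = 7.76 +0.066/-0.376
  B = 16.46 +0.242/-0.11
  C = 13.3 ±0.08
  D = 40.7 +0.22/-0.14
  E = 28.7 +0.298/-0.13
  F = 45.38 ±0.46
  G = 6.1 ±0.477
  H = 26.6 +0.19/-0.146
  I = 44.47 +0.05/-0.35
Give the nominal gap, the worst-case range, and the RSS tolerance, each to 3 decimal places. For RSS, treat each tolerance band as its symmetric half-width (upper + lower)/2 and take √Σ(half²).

nominal=23.150 wc=[20.625,24.977] rss=0.820

Stack each dimension's contribution:
  +A: nom +7.760 → Σnom=7.760; wc +0.066/-0.376 → slack +0.066/-0.376; half-tol=0.221, Σhalf²=0.048841
  -B: nom -16.460 → Σnom=-8.700; wc +0.110/-0.242 → slack +0.176/-0.618; half-tol=0.176, Σhalf²=0.079817
  -C: nom -13.300 → Σnom=-22.000; wc +0.080/-0.080 → slack +0.256/-0.698; half-tol=0.080, Σhalf²=0.086217
  -D: nom -40.700 → Σnom=-62.700; wc +0.140/-0.220 → slack +0.396/-0.918; half-tol=0.180, Σhalf²=0.118617
  +E: nom +28.700 → Σnom=-34.000; wc +0.298/-0.130 → slack +0.694/-1.048; half-tol=0.214, Σhalf²=0.164413
  +F: nom +45.380 → Σnom=11.380; wc +0.460/-0.460 → slack +1.154/-1.508; half-tol=0.460, Σhalf²=0.376013
  -G: nom -6.100 → Σnom=5.280; wc +0.477/-0.477 → slack +1.631/-1.985; half-tol=0.477, Σhalf²=0.603542
  -H: nom -26.600 → Σnom=-21.320; wc +0.146/-0.190 → slack +1.777/-2.175; half-tol=0.168, Σhalf²=0.631766
  +I: nom +44.470 → Σnom=23.150; wc +0.050/-0.350 → slack +1.827/-2.525; half-tol=0.200, Σhalf²=0.671766
Nominal = 23.150. Worst-case = [23.150 - 2.525, 23.150 + 1.827] = [20.625, 24.977]. RSS = √0.671766 = 0.820.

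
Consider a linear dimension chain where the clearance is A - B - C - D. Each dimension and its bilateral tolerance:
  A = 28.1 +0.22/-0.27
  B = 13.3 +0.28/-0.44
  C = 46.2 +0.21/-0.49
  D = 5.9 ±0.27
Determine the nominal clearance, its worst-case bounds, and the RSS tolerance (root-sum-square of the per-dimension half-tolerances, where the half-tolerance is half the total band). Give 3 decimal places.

nominal=-37.300 wc=[-38.330,-35.880] rss=0.621

Stack each dimension's contribution:
  +A: nom +28.100 → Σnom=28.100; wc +0.220/-0.270 → slack +0.220/-0.270; half-tol=0.245, Σhalf²=0.060025
  -B: nom -13.300 → Σnom=14.800; wc +0.440/-0.280 → slack +0.660/-0.550; half-tol=0.360, Σhalf²=0.189625
  -C: nom -46.200 → Σnom=-31.400; wc +0.490/-0.210 → slack +1.150/-0.760; half-tol=0.350, Σhalf²=0.312125
  -D: nom -5.900 → Σnom=-37.300; wc +0.270/-0.270 → slack +1.420/-1.030; half-tol=0.270, Σhalf²=0.385025
Nominal = -37.300. Worst-case = [-37.300 - 1.030, -37.300 + 1.420] = [-38.330, -35.880]. RSS = √0.385025 = 0.621.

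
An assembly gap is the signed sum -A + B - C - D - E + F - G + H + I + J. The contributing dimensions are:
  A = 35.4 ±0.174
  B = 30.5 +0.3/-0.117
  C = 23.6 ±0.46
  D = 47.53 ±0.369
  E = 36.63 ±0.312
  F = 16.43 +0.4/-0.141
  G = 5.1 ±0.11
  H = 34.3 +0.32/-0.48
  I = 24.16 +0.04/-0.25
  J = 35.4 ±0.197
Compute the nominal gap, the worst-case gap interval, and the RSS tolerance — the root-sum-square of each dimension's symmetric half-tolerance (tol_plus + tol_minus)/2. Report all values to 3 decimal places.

nominal=-7.470 wc=[-10.080,-4.788] rss=0.908

Stack each dimension's contribution:
  -A: nom -35.400 → Σnom=-35.400; wc +0.174/-0.174 → slack +0.174/-0.174; half-tol=0.174, Σhalf²=0.030276
  +B: nom +30.500 → Σnom=-4.900; wc +0.300/-0.117 → slack +0.474/-0.291; half-tol=0.208, Σhalf²=0.073748
  -C: nom -23.600 → Σnom=-28.500; wc +0.460/-0.460 → slack +0.934/-0.751; half-tol=0.460, Σhalf²=0.285348
  -D: nom -47.530 → Σnom=-76.030; wc +0.369/-0.369 → slack +1.303/-1.120; half-tol=0.369, Σhalf²=0.421509
  -E: nom -36.630 → Σnom=-112.660; wc +0.312/-0.312 → slack +1.615/-1.432; half-tol=0.312, Σhalf²=0.518853
  +F: nom +16.430 → Σnom=-96.230; wc +0.400/-0.141 → slack +2.015/-1.573; half-tol=0.271, Σhalf²=0.592023
  -G: nom -5.100 → Σnom=-101.330; wc +0.110/-0.110 → slack +2.125/-1.683; half-tol=0.110, Σhalf²=0.604123
  +H: nom +34.300 → Σnom=-67.030; wc +0.320/-0.480 → slack +2.445/-2.163; half-tol=0.400, Σhalf²=0.764123
  +I: nom +24.160 → Σnom=-42.870; wc +0.040/-0.250 → slack +2.485/-2.413; half-tol=0.145, Σhalf²=0.785148
  +J: nom +35.400 → Σnom=-7.470; wc +0.197/-0.197 → slack +2.682/-2.610; half-tol=0.197, Σhalf²=0.823957
Nominal = -7.470. Worst-case = [-7.470 - 2.610, -7.470 + 2.682] = [-10.080, -4.788]. RSS = √0.823957 = 0.908.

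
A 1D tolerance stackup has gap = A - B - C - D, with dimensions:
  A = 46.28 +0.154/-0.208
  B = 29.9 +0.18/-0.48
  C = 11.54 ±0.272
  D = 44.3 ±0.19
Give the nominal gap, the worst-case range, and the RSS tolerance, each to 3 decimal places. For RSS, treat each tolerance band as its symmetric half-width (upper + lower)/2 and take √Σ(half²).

nominal=-39.460 wc=[-40.310,-38.364] rss=0.502

Stack each dimension's contribution:
  +A: nom +46.280 → Σnom=46.280; wc +0.154/-0.208 → slack +0.154/-0.208; half-tol=0.181, Σhalf²=0.032761
  -B: nom -29.900 → Σnom=16.380; wc +0.480/-0.180 → slack +0.634/-0.388; half-tol=0.330, Σhalf²=0.141661
  -C: nom -11.540 → Σnom=4.840; wc +0.272/-0.272 → slack +0.906/-0.660; half-tol=0.272, Σhalf²=0.215645
  -D: nom -44.300 → Σnom=-39.460; wc +0.190/-0.190 → slack +1.096/-0.850; half-tol=0.190, Σhalf²=0.251745
Nominal = -39.460. Worst-case = [-39.460 - 0.850, -39.460 + 1.096] = [-40.310, -38.364]. RSS = √0.251745 = 0.502.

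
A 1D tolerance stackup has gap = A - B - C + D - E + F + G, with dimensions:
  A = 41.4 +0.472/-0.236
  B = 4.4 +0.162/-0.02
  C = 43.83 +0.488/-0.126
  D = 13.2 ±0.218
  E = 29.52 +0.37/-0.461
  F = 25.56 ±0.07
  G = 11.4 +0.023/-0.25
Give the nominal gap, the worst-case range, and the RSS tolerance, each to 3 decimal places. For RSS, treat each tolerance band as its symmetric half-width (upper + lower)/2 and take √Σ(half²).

nominal=13.810 wc=[12.016,15.200] rss=0.687

Stack each dimension's contribution:
  +A: nom +41.400 → Σnom=41.400; wc +0.472/-0.236 → slack +0.472/-0.236; half-tol=0.354, Σhalf²=0.125316
  -B: nom -4.400 → Σnom=37.000; wc +0.020/-0.162 → slack +0.492/-0.398; half-tol=0.091, Σhalf²=0.133597
  -C: nom -43.830 → Σnom=-6.830; wc +0.126/-0.488 → slack +0.618/-0.886; half-tol=0.307, Σhalf²=0.227846
  +D: nom +13.200 → Σnom=6.370; wc +0.218/-0.218 → slack +0.836/-1.104; half-tol=0.218, Σhalf²=0.275370
  -E: nom -29.520 → Σnom=-23.150; wc +0.461/-0.370 → slack +1.297/-1.474; half-tol=0.415, Σhalf²=0.448010
  +F: nom +25.560 → Σnom=2.410; wc +0.070/-0.070 → slack +1.367/-1.544; half-tol=0.070, Σhalf²=0.452910
  +G: nom +11.400 → Σnom=13.810; wc +0.023/-0.250 → slack +1.390/-1.794; half-tol=0.137, Σhalf²=0.471543
Nominal = 13.810. Worst-case = [13.810 - 1.794, 13.810 + 1.390] = [12.016, 15.200]. RSS = √0.471543 = 0.687.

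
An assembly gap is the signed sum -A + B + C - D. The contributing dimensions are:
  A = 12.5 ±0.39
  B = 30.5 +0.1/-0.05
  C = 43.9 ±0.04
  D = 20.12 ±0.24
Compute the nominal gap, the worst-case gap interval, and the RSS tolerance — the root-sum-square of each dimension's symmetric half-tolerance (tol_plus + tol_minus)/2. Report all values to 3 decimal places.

Stack each dimension's contribution:
  -A: nom -12.500 → Σnom=-12.500; wc +0.390/-0.390 → slack +0.390/-0.390; half-tol=0.390, Σhalf²=0.152100
  +B: nom +30.500 → Σnom=18.000; wc +0.100/-0.050 → slack +0.490/-0.440; half-tol=0.075, Σhalf²=0.157725
  +C: nom +43.900 → Σnom=61.900; wc +0.040/-0.040 → slack +0.530/-0.480; half-tol=0.040, Σhalf²=0.159325
  -D: nom -20.120 → Σnom=41.780; wc +0.240/-0.240 → slack +0.770/-0.720; half-tol=0.240, Σhalf²=0.216925
Nominal = 41.780. Worst-case = [41.780 - 0.720, 41.780 + 0.770] = [41.060, 42.550]. RSS = √0.216925 = 0.466.

nominal=41.780 wc=[41.060,42.550] rss=0.466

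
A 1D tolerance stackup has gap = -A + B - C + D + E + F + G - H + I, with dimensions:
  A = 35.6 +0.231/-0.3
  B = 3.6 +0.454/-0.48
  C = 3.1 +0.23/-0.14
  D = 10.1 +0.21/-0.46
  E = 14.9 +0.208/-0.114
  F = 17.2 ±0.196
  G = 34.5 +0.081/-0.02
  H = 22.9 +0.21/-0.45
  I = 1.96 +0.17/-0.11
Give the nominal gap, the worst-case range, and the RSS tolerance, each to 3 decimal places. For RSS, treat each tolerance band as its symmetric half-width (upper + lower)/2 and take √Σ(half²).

nominal=20.660 wc=[18.609,22.869] rss=0.794

Stack each dimension's contribution:
  -A: nom -35.600 → Σnom=-35.600; wc +0.300/-0.231 → slack +0.300/-0.231; half-tol=0.266, Σhalf²=0.070490
  +B: nom +3.600 → Σnom=-32.000; wc +0.454/-0.480 → slack +0.754/-0.711; half-tol=0.467, Σhalf²=0.288579
  -C: nom -3.100 → Σnom=-35.100; wc +0.140/-0.230 → slack +0.894/-0.941; half-tol=0.185, Σhalf²=0.322804
  +D: nom +10.100 → Σnom=-25.000; wc +0.210/-0.460 → slack +1.104/-1.401; half-tol=0.335, Σhalf²=0.435029
  +E: nom +14.900 → Σnom=-10.100; wc +0.208/-0.114 → slack +1.312/-1.515; half-tol=0.161, Σhalf²=0.460950
  +F: nom +17.200 → Σnom=7.100; wc +0.196/-0.196 → slack +1.508/-1.711; half-tol=0.196, Σhalf²=0.499366
  +G: nom +34.500 → Σnom=41.600; wc +0.081/-0.020 → slack +1.589/-1.731; half-tol=0.051, Σhalf²=0.501916
  -H: nom -22.900 → Σnom=18.700; wc +0.450/-0.210 → slack +2.039/-1.941; half-tol=0.330, Σhalf²=0.610816
  +I: nom +1.960 → Σnom=20.660; wc +0.170/-0.110 → slack +2.209/-2.051; half-tol=0.140, Σhalf²=0.630416
Nominal = 20.660. Worst-case = [20.660 - 2.051, 20.660 + 2.209] = [18.609, 22.869]. RSS = √0.630416 = 0.794.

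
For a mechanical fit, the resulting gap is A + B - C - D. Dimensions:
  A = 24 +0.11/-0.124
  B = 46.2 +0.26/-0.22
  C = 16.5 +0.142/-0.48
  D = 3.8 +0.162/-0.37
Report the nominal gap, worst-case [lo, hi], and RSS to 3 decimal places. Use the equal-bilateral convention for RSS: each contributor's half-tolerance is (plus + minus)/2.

Stack each dimension's contribution:
  +A: nom +24.000 → Σnom=24.000; wc +0.110/-0.124 → slack +0.110/-0.124; half-tol=0.117, Σhalf²=0.013689
  +B: nom +46.200 → Σnom=70.200; wc +0.260/-0.220 → slack +0.370/-0.344; half-tol=0.240, Σhalf²=0.071289
  -C: nom -16.500 → Σnom=53.700; wc +0.480/-0.142 → slack +0.850/-0.486; half-tol=0.311, Σhalf²=0.168010
  -D: nom -3.800 → Σnom=49.900; wc +0.370/-0.162 → slack +1.220/-0.648; half-tol=0.266, Σhalf²=0.238766
Nominal = 49.900. Worst-case = [49.900 - 0.648, 49.900 + 1.220] = [49.252, 51.120]. RSS = √0.238766 = 0.489.

nominal=49.900 wc=[49.252,51.120] rss=0.489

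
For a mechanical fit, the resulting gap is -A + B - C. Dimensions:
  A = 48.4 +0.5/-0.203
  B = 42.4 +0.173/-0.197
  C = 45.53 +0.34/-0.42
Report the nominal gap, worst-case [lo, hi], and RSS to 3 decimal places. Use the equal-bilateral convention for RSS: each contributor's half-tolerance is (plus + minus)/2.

Stack each dimension's contribution:
  -A: nom -48.400 → Σnom=-48.400; wc +0.203/-0.500 → slack +0.203/-0.500; half-tol=0.352, Σhalf²=0.123552
  +B: nom +42.400 → Σnom=-6.000; wc +0.173/-0.197 → slack +0.376/-0.697; half-tol=0.185, Σhalf²=0.157777
  -C: nom -45.530 → Σnom=-51.530; wc +0.420/-0.340 → slack +0.796/-1.037; half-tol=0.380, Σhalf²=0.302177
Nominal = -51.530. Worst-case = [-51.530 - 1.037, -51.530 + 0.796] = [-52.567, -50.734]. RSS = √0.302177 = 0.550.

nominal=-51.530 wc=[-52.567,-50.734] rss=0.550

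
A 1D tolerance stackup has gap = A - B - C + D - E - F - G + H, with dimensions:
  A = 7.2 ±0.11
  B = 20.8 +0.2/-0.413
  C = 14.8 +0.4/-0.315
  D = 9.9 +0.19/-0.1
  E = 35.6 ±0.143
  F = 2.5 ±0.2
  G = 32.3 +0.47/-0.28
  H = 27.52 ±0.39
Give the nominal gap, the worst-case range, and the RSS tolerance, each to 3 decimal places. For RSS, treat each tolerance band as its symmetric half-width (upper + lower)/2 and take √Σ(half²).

Stack each dimension's contribution:
  +A: nom +7.200 → Σnom=7.200; wc +0.110/-0.110 → slack +0.110/-0.110; half-tol=0.110, Σhalf²=0.012100
  -B: nom -20.800 → Σnom=-13.600; wc +0.413/-0.200 → slack +0.523/-0.310; half-tol=0.306, Σhalf²=0.106042
  -C: nom -14.800 → Σnom=-28.400; wc +0.315/-0.400 → slack +0.838/-0.710; half-tol=0.358, Σhalf²=0.233849
  +D: nom +9.900 → Σnom=-18.500; wc +0.190/-0.100 → slack +1.028/-0.810; half-tol=0.145, Σhalf²=0.254874
  -E: nom -35.600 → Σnom=-54.100; wc +0.143/-0.143 → slack +1.171/-0.953; half-tol=0.143, Σhalf²=0.275323
  -F: nom -2.500 → Σnom=-56.600; wc +0.200/-0.200 → slack +1.371/-1.153; half-tol=0.200, Σhalf²=0.315323
  -G: nom -32.300 → Σnom=-88.900; wc +0.280/-0.470 → slack +1.651/-1.623; half-tol=0.375, Σhalf²=0.455948
  +H: nom +27.520 → Σnom=-61.380; wc +0.390/-0.390 → slack +2.041/-2.013; half-tol=0.390, Σhalf²=0.608048
Nominal = -61.380. Worst-case = [-61.380 - 2.013, -61.380 + 2.041] = [-63.393, -59.339]. RSS = √0.608048 = 0.780.

nominal=-61.380 wc=[-63.393,-59.339] rss=0.780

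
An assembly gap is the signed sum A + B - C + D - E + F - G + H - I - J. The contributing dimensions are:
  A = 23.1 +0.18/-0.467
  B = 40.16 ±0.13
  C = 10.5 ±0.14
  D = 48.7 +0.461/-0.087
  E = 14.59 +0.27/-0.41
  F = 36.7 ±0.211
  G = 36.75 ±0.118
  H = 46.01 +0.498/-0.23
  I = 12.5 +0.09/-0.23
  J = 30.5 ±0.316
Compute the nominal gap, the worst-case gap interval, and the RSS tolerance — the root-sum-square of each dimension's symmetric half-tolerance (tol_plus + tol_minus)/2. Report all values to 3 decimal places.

Stack each dimension's contribution:
  +A: nom +23.100 → Σnom=23.100; wc +0.180/-0.467 → slack +0.180/-0.467; half-tol=0.324, Σhalf²=0.104652
  +B: nom +40.160 → Σnom=63.260; wc +0.130/-0.130 → slack +0.310/-0.597; half-tol=0.130, Σhalf²=0.121552
  -C: nom -10.500 → Σnom=52.760; wc +0.140/-0.140 → slack +0.450/-0.737; half-tol=0.140, Σhalf²=0.141152
  +D: nom +48.700 → Σnom=101.460; wc +0.461/-0.087 → slack +0.911/-0.824; half-tol=0.274, Σhalf²=0.216228
  -E: nom -14.590 → Σnom=86.870; wc +0.410/-0.270 → slack +1.321/-1.094; half-tol=0.340, Σhalf²=0.331828
  +F: nom +36.700 → Σnom=123.570; wc +0.211/-0.211 → slack +1.532/-1.305; half-tol=0.211, Σhalf²=0.376349
  -G: nom -36.750 → Σnom=86.820; wc +0.118/-0.118 → slack +1.650/-1.423; half-tol=0.118, Σhalf²=0.390273
  +H: nom +46.010 → Σnom=132.830; wc +0.498/-0.230 → slack +2.148/-1.653; half-tol=0.364, Σhalf²=0.522769
  -I: nom -12.500 → Σnom=120.330; wc +0.230/-0.090 → slack +2.378/-1.743; half-tol=0.160, Σhalf²=0.548369
  -J: nom -30.500 → Σnom=89.830; wc +0.316/-0.316 → slack +2.694/-2.059; half-tol=0.316, Σhalf²=0.648225
Nominal = 89.830. Worst-case = [89.830 - 2.059, 89.830 + 2.694] = [87.771, 92.524]. RSS = √0.648225 = 0.805.

nominal=89.830 wc=[87.771,92.524] rss=0.805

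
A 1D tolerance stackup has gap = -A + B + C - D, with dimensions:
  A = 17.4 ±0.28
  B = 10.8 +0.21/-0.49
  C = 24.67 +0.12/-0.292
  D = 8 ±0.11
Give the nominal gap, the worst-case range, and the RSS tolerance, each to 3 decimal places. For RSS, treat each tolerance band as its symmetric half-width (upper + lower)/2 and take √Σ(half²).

Stack each dimension's contribution:
  -A: nom -17.400 → Σnom=-17.400; wc +0.280/-0.280 → slack +0.280/-0.280; half-tol=0.280, Σhalf²=0.078400
  +B: nom +10.800 → Σnom=-6.600; wc +0.210/-0.490 → slack +0.490/-0.770; half-tol=0.350, Σhalf²=0.200900
  +C: nom +24.670 → Σnom=18.070; wc +0.120/-0.292 → slack +0.610/-1.062; half-tol=0.206, Σhalf²=0.243336
  -D: nom -8.000 → Σnom=10.070; wc +0.110/-0.110 → slack +0.720/-1.172; half-tol=0.110, Σhalf²=0.255436
Nominal = 10.070. Worst-case = [10.070 - 1.172, 10.070 + 0.720] = [8.898, 10.790]. RSS = √0.255436 = 0.505.

nominal=10.070 wc=[8.898,10.790] rss=0.505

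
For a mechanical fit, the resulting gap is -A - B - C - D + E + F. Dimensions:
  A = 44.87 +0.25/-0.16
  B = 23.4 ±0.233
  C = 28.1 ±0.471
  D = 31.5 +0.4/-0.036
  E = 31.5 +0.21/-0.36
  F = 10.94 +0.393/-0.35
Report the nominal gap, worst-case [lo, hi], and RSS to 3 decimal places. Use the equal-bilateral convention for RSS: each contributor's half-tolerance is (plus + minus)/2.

Stack each dimension's contribution:
  -A: nom -44.870 → Σnom=-44.870; wc +0.160/-0.250 → slack +0.160/-0.250; half-tol=0.205, Σhalf²=0.042025
  -B: nom -23.400 → Σnom=-68.270; wc +0.233/-0.233 → slack +0.393/-0.483; half-tol=0.233, Σhalf²=0.096314
  -C: nom -28.100 → Σnom=-96.370; wc +0.471/-0.471 → slack +0.864/-0.954; half-tol=0.471, Σhalf²=0.318155
  -D: nom -31.500 → Σnom=-127.870; wc +0.036/-0.400 → slack +0.900/-1.354; half-tol=0.218, Σhalf²=0.365679
  +E: nom +31.500 → Σnom=-96.370; wc +0.210/-0.360 → slack +1.110/-1.714; half-tol=0.285, Σhalf²=0.446904
  +F: nom +10.940 → Σnom=-85.430; wc +0.393/-0.350 → slack +1.503/-2.064; half-tol=0.371, Σhalf²=0.584916
Nominal = -85.430. Worst-case = [-85.430 - 2.064, -85.430 + 1.503] = [-87.494, -83.927]. RSS = √0.584916 = 0.765.

nominal=-85.430 wc=[-87.494,-83.927] rss=0.765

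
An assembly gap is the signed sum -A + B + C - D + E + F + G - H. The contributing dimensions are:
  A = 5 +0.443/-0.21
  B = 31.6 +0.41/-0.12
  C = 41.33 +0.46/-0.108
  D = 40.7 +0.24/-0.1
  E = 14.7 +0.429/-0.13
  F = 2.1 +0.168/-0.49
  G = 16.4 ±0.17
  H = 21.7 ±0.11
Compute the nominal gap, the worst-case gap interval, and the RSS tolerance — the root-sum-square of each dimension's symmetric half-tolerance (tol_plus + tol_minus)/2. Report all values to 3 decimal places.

nominal=38.730 wc=[36.919,40.787] rss=0.717

Stack each dimension's contribution:
  -A: nom -5.000 → Σnom=-5.000; wc +0.210/-0.443 → slack +0.210/-0.443; half-tol=0.327, Σhalf²=0.106602
  +B: nom +31.600 → Σnom=26.600; wc +0.410/-0.120 → slack +0.620/-0.563; half-tol=0.265, Σhalf²=0.176827
  +C: nom +41.330 → Σnom=67.930; wc +0.460/-0.108 → slack +1.080/-0.671; half-tol=0.284, Σhalf²=0.257483
  -D: nom -40.700 → Σnom=27.230; wc +0.100/-0.240 → slack +1.180/-0.911; half-tol=0.170, Σhalf²=0.286383
  +E: nom +14.700 → Σnom=41.930; wc +0.429/-0.130 → slack +1.609/-1.041; half-tol=0.279, Σhalf²=0.364504
  +F: nom +2.100 → Σnom=44.030; wc +0.168/-0.490 → slack +1.777/-1.531; half-tol=0.329, Σhalf²=0.472745
  +G: nom +16.400 → Σnom=60.430; wc +0.170/-0.170 → slack +1.947/-1.701; half-tol=0.170, Σhalf²=0.501645
  -H: nom -21.700 → Σnom=38.730; wc +0.110/-0.110 → slack +2.057/-1.811; half-tol=0.110, Σhalf²=0.513745
Nominal = 38.730. Worst-case = [38.730 - 1.811, 38.730 + 2.057] = [36.919, 40.787]. RSS = √0.513745 = 0.717.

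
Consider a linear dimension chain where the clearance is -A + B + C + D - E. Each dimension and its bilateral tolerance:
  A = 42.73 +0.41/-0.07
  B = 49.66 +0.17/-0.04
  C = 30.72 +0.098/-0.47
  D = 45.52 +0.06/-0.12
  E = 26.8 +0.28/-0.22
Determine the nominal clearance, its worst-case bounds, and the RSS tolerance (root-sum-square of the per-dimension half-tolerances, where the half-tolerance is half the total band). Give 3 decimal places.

Stack each dimension's contribution:
  -A: nom -42.730 → Σnom=-42.730; wc +0.070/-0.410 → slack +0.070/-0.410; half-tol=0.240, Σhalf²=0.057600
  +B: nom +49.660 → Σnom=6.930; wc +0.170/-0.040 → slack +0.240/-0.450; half-tol=0.105, Σhalf²=0.068625
  +C: nom +30.720 → Σnom=37.650; wc +0.098/-0.470 → slack +0.338/-0.920; half-tol=0.284, Σhalf²=0.149281
  +D: nom +45.520 → Σnom=83.170; wc +0.060/-0.120 → slack +0.398/-1.040; half-tol=0.090, Σhalf²=0.157381
  -E: nom -26.800 → Σnom=56.370; wc +0.220/-0.280 → slack +0.618/-1.320; half-tol=0.250, Σhalf²=0.219881
Nominal = 56.370. Worst-case = [56.370 - 1.320, 56.370 + 0.618] = [55.050, 56.988]. RSS = √0.219881 = 0.469.

nominal=56.370 wc=[55.050,56.988] rss=0.469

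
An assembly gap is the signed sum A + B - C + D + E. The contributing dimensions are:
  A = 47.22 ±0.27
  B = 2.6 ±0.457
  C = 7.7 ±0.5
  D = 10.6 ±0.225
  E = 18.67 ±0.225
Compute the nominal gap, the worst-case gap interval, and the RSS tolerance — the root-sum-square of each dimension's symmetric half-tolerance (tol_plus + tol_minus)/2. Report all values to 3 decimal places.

Stack each dimension's contribution:
  +A: nom +47.220 → Σnom=47.220; wc +0.270/-0.270 → slack +0.270/-0.270; half-tol=0.270, Σhalf²=0.072900
  +B: nom +2.600 → Σnom=49.820; wc +0.457/-0.457 → slack +0.727/-0.727; half-tol=0.457, Σhalf²=0.281749
  -C: nom -7.700 → Σnom=42.120; wc +0.500/-0.500 → slack +1.227/-1.227; half-tol=0.500, Σhalf²=0.531749
  +D: nom +10.600 → Σnom=52.720; wc +0.225/-0.225 → slack +1.452/-1.452; half-tol=0.225, Σhalf²=0.582374
  +E: nom +18.670 → Σnom=71.390; wc +0.225/-0.225 → slack +1.677/-1.677; half-tol=0.225, Σhalf²=0.632999
Nominal = 71.390. Worst-case = [71.390 - 1.677, 71.390 + 1.677] = [69.713, 73.067]. RSS = √0.632999 = 0.796.

nominal=71.390 wc=[69.713,73.067] rss=0.796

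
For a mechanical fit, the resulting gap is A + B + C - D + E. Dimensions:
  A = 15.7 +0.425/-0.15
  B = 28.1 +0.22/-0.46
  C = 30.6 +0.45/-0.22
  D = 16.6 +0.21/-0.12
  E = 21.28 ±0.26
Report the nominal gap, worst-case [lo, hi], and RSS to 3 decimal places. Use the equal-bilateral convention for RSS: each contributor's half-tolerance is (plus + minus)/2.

nominal=79.080 wc=[77.780,80.555] rss=0.637

Stack each dimension's contribution:
  +A: nom +15.700 → Σnom=15.700; wc +0.425/-0.150 → slack +0.425/-0.150; half-tol=0.287, Σhalf²=0.082656
  +B: nom +28.100 → Σnom=43.800; wc +0.220/-0.460 → slack +0.645/-0.610; half-tol=0.340, Σhalf²=0.198256
  +C: nom +30.600 → Σnom=74.400; wc +0.450/-0.220 → slack +1.095/-0.830; half-tol=0.335, Σhalf²=0.310481
  -D: nom -16.600 → Σnom=57.800; wc +0.120/-0.210 → slack +1.215/-1.040; half-tol=0.165, Σhalf²=0.337706
  +E: nom +21.280 → Σnom=79.080; wc +0.260/-0.260 → slack +1.475/-1.300; half-tol=0.260, Σhalf²=0.405306
Nominal = 79.080. Worst-case = [79.080 - 1.300, 79.080 + 1.475] = [77.780, 80.555]. RSS = √0.405306 = 0.637.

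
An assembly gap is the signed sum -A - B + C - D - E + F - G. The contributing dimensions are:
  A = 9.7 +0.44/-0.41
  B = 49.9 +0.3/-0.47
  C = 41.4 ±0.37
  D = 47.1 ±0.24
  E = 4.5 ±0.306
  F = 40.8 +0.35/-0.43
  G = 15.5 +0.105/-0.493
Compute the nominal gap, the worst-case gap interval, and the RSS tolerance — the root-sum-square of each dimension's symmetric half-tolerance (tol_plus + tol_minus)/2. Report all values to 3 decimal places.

nominal=-44.500 wc=[-46.691,-41.861] rss=0.927

Stack each dimension's contribution:
  -A: nom -9.700 → Σnom=-9.700; wc +0.410/-0.440 → slack +0.410/-0.440; half-tol=0.425, Σhalf²=0.180625
  -B: nom -49.900 → Σnom=-59.600; wc +0.470/-0.300 → slack +0.880/-0.740; half-tol=0.385, Σhalf²=0.328850
  +C: nom +41.400 → Σnom=-18.200; wc +0.370/-0.370 → slack +1.250/-1.110; half-tol=0.370, Σhalf²=0.465750
  -D: nom -47.100 → Σnom=-65.300; wc +0.240/-0.240 → slack +1.490/-1.350; half-tol=0.240, Σhalf²=0.523350
  -E: nom -4.500 → Σnom=-69.800; wc +0.306/-0.306 → slack +1.796/-1.656; half-tol=0.306, Σhalf²=0.616986
  +F: nom +40.800 → Σnom=-29.000; wc +0.350/-0.430 → slack +2.146/-2.086; half-tol=0.390, Σhalf²=0.769086
  -G: nom -15.500 → Σnom=-44.500; wc +0.493/-0.105 → slack +2.639/-2.191; half-tol=0.299, Σhalf²=0.858487
Nominal = -44.500. Worst-case = [-44.500 - 2.191, -44.500 + 2.639] = [-46.691, -41.861]. RSS = √0.858487 = 0.927.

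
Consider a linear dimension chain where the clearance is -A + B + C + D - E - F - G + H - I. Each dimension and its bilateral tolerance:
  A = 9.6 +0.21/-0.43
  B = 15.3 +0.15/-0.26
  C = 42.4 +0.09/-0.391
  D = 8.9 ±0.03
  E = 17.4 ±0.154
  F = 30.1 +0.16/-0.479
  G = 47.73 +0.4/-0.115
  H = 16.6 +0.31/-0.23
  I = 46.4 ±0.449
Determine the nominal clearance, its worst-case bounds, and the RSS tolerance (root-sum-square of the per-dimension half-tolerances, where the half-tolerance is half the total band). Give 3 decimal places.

Stack each dimension's contribution:
  -A: nom -9.600 → Σnom=-9.600; wc +0.430/-0.210 → slack +0.430/-0.210; half-tol=0.320, Σhalf²=0.102400
  +B: nom +15.300 → Σnom=5.700; wc +0.150/-0.260 → slack +0.580/-0.470; half-tol=0.205, Σhalf²=0.144425
  +C: nom +42.400 → Σnom=48.100; wc +0.090/-0.391 → slack +0.670/-0.861; half-tol=0.240, Σhalf²=0.202265
  +D: nom +8.900 → Σnom=57.000; wc +0.030/-0.030 → slack +0.700/-0.891; half-tol=0.030, Σhalf²=0.203165
  -E: nom -17.400 → Σnom=39.600; wc +0.154/-0.154 → slack +0.854/-1.045; half-tol=0.154, Σhalf²=0.226881
  -F: nom -30.100 → Σnom=9.500; wc +0.479/-0.160 → slack +1.333/-1.205; half-tol=0.320, Σhalf²=0.328962
  -G: nom -47.730 → Σnom=-38.230; wc +0.115/-0.400 → slack +1.448/-1.605; half-tol=0.258, Σhalf²=0.395268
  +H: nom +16.600 → Σnom=-21.630; wc +0.310/-0.230 → slack +1.758/-1.835; half-tol=0.270, Σhalf²=0.468168
  -I: nom -46.400 → Σnom=-68.030; wc +0.449/-0.449 → slack +2.207/-2.284; half-tol=0.449, Σhalf²=0.669769
Nominal = -68.030. Worst-case = [-68.030 - 2.284, -68.030 + 2.207] = [-70.314, -65.823]. RSS = √0.669769 = 0.818.

nominal=-68.030 wc=[-70.314,-65.823] rss=0.818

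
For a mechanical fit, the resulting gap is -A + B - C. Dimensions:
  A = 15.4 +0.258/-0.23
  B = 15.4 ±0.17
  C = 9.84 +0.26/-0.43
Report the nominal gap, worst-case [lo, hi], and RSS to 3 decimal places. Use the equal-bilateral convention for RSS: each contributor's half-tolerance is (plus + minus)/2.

Stack each dimension's contribution:
  -A: nom -15.400 → Σnom=-15.400; wc +0.230/-0.258 → slack +0.230/-0.258; half-tol=0.244, Σhalf²=0.059536
  +B: nom +15.400 → Σnom=0.000; wc +0.170/-0.170 → slack +0.400/-0.428; half-tol=0.170, Σhalf²=0.088436
  -C: nom -9.840 → Σnom=-9.840; wc +0.430/-0.260 → slack +0.830/-0.688; half-tol=0.345, Σhalf²=0.207461
Nominal = -9.840. Worst-case = [-9.840 - 0.688, -9.840 + 0.830] = [-10.528, -9.010]. RSS = √0.207461 = 0.455.

nominal=-9.840 wc=[-10.528,-9.010] rss=0.455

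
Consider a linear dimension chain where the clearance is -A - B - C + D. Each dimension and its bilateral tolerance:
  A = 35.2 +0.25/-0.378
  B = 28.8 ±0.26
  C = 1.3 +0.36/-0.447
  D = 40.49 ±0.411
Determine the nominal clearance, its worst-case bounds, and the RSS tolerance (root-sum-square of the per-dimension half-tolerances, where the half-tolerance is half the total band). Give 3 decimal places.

nominal=-24.810 wc=[-26.091,-23.314] rss=0.706

Stack each dimension's contribution:
  -A: nom -35.200 → Σnom=-35.200; wc +0.378/-0.250 → slack +0.378/-0.250; half-tol=0.314, Σhalf²=0.098596
  -B: nom -28.800 → Σnom=-64.000; wc +0.260/-0.260 → slack +0.638/-0.510; half-tol=0.260, Σhalf²=0.166196
  -C: nom -1.300 → Σnom=-65.300; wc +0.447/-0.360 → slack +1.085/-0.870; half-tol=0.403, Σhalf²=0.329008
  +D: nom +40.490 → Σnom=-24.810; wc +0.411/-0.411 → slack +1.496/-1.281; half-tol=0.411, Σhalf²=0.497929
Nominal = -24.810. Worst-case = [-24.810 - 1.281, -24.810 + 1.496] = [-26.091, -23.314]. RSS = √0.497929 = 0.706.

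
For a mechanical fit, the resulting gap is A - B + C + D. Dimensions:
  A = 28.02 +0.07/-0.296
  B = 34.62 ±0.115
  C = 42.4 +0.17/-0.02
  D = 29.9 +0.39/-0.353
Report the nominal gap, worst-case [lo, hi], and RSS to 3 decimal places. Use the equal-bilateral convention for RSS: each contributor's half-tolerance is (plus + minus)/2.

nominal=65.700 wc=[64.916,66.445] rss=0.440

Stack each dimension's contribution:
  +A: nom +28.020 → Σnom=28.020; wc +0.070/-0.296 → slack +0.070/-0.296; half-tol=0.183, Σhalf²=0.033489
  -B: nom -34.620 → Σnom=-6.600; wc +0.115/-0.115 → slack +0.185/-0.411; half-tol=0.115, Σhalf²=0.046714
  +C: nom +42.400 → Σnom=35.800; wc +0.170/-0.020 → slack +0.355/-0.431; half-tol=0.095, Σhalf²=0.055739
  +D: nom +29.900 → Σnom=65.700; wc +0.390/-0.353 → slack +0.745/-0.784; half-tol=0.371, Σhalf²=0.193751
Nominal = 65.700. Worst-case = [65.700 - 0.784, 65.700 + 0.745] = [64.916, 66.445]. RSS = √0.193751 = 0.440.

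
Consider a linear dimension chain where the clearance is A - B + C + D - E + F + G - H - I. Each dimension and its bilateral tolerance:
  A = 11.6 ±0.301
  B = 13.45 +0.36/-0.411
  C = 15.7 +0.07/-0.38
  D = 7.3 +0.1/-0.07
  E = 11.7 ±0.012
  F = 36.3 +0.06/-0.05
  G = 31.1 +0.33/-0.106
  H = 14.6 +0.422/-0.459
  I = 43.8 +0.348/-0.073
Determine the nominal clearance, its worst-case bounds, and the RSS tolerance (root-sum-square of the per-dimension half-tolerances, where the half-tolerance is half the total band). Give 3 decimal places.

nominal=18.450 wc=[16.401,20.266] rss=0.766

Stack each dimension's contribution:
  +A: nom +11.600 → Σnom=11.600; wc +0.301/-0.301 → slack +0.301/-0.301; half-tol=0.301, Σhalf²=0.090601
  -B: nom -13.450 → Σnom=-1.850; wc +0.411/-0.360 → slack +0.712/-0.661; half-tol=0.385, Σhalf²=0.239211
  +C: nom +15.700 → Σnom=13.850; wc +0.070/-0.380 → slack +0.782/-1.041; half-tol=0.225, Σhalf²=0.289836
  +D: nom +7.300 → Σnom=21.150; wc +0.100/-0.070 → slack +0.882/-1.111; half-tol=0.085, Σhalf²=0.297061
  -E: nom -11.700 → Σnom=9.450; wc +0.012/-0.012 → slack +0.894/-1.123; half-tol=0.012, Σhalf²=0.297205
  +F: nom +36.300 → Σnom=45.750; wc +0.060/-0.050 → slack +0.954/-1.173; half-tol=0.055, Σhalf²=0.300230
  +G: nom +31.100 → Σnom=76.850; wc +0.330/-0.106 → slack +1.284/-1.279; half-tol=0.218, Σhalf²=0.347754
  -H: nom -14.600 → Σnom=62.250; wc +0.459/-0.422 → slack +1.743/-1.701; half-tol=0.441, Σhalf²=0.541794
  -I: nom -43.800 → Σnom=18.450; wc +0.073/-0.348 → slack +1.816/-2.049; half-tol=0.210, Σhalf²=0.586105
Nominal = 18.450. Worst-case = [18.450 - 2.049, 18.450 + 1.816] = [16.401, 20.266]. RSS = √0.586105 = 0.766.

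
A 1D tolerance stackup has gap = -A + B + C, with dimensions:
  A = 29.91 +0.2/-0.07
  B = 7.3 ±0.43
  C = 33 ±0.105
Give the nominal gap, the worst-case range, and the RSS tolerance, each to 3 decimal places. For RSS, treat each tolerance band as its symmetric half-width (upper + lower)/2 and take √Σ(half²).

nominal=10.390 wc=[9.655,10.995] rss=0.463

Stack each dimension's contribution:
  -A: nom -29.910 → Σnom=-29.910; wc +0.070/-0.200 → slack +0.070/-0.200; half-tol=0.135, Σhalf²=0.018225
  +B: nom +7.300 → Σnom=-22.610; wc +0.430/-0.430 → slack +0.500/-0.630; half-tol=0.430, Σhalf²=0.203125
  +C: nom +33.000 → Σnom=10.390; wc +0.105/-0.105 → slack +0.605/-0.735; half-tol=0.105, Σhalf²=0.214150
Nominal = 10.390. Worst-case = [10.390 - 0.735, 10.390 + 0.605] = [9.655, 10.995]. RSS = √0.214150 = 0.463.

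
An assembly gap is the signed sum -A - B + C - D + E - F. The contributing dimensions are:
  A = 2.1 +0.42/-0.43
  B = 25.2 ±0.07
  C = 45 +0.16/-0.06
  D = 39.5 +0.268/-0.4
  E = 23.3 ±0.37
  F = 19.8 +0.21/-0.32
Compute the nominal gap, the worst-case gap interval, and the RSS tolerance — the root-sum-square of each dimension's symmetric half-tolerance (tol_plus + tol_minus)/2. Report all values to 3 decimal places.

nominal=-18.300 wc=[-19.698,-16.550] rss=0.719

Stack each dimension's contribution:
  -A: nom -2.100 → Σnom=-2.100; wc +0.430/-0.420 → slack +0.430/-0.420; half-tol=0.425, Σhalf²=0.180625
  -B: nom -25.200 → Σnom=-27.300; wc +0.070/-0.070 → slack +0.500/-0.490; half-tol=0.070, Σhalf²=0.185525
  +C: nom +45.000 → Σnom=17.700; wc +0.160/-0.060 → slack +0.660/-0.550; half-tol=0.110, Σhalf²=0.197625
  -D: nom -39.500 → Σnom=-21.800; wc +0.400/-0.268 → slack +1.060/-0.818; half-tol=0.334, Σhalf²=0.309181
  +E: nom +23.300 → Σnom=1.500; wc +0.370/-0.370 → slack +1.430/-1.188; half-tol=0.370, Σhalf²=0.446081
  -F: nom -19.800 → Σnom=-18.300; wc +0.320/-0.210 → slack +1.750/-1.398; half-tol=0.265, Σhalf²=0.516306
Nominal = -18.300. Worst-case = [-18.300 - 1.398, -18.300 + 1.750] = [-19.698, -16.550]. RSS = √0.516306 = 0.719.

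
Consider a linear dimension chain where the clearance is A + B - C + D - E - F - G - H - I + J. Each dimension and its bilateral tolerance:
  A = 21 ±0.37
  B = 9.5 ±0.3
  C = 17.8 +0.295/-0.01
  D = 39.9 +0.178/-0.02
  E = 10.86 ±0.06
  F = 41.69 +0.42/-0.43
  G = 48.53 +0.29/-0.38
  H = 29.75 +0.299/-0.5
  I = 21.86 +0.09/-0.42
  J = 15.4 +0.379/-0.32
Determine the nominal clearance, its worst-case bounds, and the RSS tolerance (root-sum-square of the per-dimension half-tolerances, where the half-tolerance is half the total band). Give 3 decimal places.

Stack each dimension's contribution:
  +A: nom +21.000 → Σnom=21.000; wc +0.370/-0.370 → slack +0.370/-0.370; half-tol=0.370, Σhalf²=0.136900
  +B: nom +9.500 → Σnom=30.500; wc +0.300/-0.300 → slack +0.670/-0.670; half-tol=0.300, Σhalf²=0.226900
  -C: nom -17.800 → Σnom=12.700; wc +0.010/-0.295 → slack +0.680/-0.965; half-tol=0.152, Σhalf²=0.250156
  +D: nom +39.900 → Σnom=52.600; wc +0.178/-0.020 → slack +0.858/-0.985; half-tol=0.099, Σhalf²=0.259957
  -E: nom -10.860 → Σnom=41.740; wc +0.060/-0.060 → slack +0.918/-1.045; half-tol=0.060, Σhalf²=0.263557
  -F: nom -41.690 → Σnom=0.050; wc +0.430/-0.420 → slack +1.348/-1.465; half-tol=0.425, Σhalf²=0.444182
  -G: nom -48.530 → Σnom=-48.480; wc +0.380/-0.290 → slack +1.728/-1.755; half-tol=0.335, Σhalf²=0.556407
  -H: nom -29.750 → Σnom=-78.230; wc +0.500/-0.299 → slack +2.228/-2.054; half-tol=0.399, Σhalf²=0.716007
  -I: nom -21.860 → Σnom=-100.090; wc +0.420/-0.090 → slack +2.648/-2.144; half-tol=0.255, Σhalf²=0.781032
  +J: nom +15.400 → Σnom=-84.690; wc +0.379/-0.320 → slack +3.027/-2.464; half-tol=0.350, Σhalf²=0.903183
Nominal = -84.690. Worst-case = [-84.690 - 2.464, -84.690 + 3.027] = [-87.154, -81.663]. RSS = √0.903183 = 0.950.

nominal=-84.690 wc=[-87.154,-81.663] rss=0.950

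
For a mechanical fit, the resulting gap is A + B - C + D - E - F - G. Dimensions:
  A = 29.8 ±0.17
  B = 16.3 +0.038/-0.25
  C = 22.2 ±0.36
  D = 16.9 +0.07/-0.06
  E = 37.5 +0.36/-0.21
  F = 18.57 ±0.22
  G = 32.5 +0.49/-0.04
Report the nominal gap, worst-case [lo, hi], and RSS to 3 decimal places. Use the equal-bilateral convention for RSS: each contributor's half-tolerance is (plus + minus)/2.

Stack each dimension's contribution:
  +A: nom +29.800 → Σnom=29.800; wc +0.170/-0.170 → slack +0.170/-0.170; half-tol=0.170, Σhalf²=0.028900
  +B: nom +16.300 → Σnom=46.100; wc +0.038/-0.250 → slack +0.208/-0.420; half-tol=0.144, Σhalf²=0.049636
  -C: nom -22.200 → Σnom=23.900; wc +0.360/-0.360 → slack +0.568/-0.780; half-tol=0.360, Σhalf²=0.179236
  +D: nom +16.900 → Σnom=40.800; wc +0.070/-0.060 → slack +0.638/-0.840; half-tol=0.065, Σhalf²=0.183461
  -E: nom -37.500 → Σnom=3.300; wc +0.210/-0.360 → slack +0.848/-1.200; half-tol=0.285, Σhalf²=0.264686
  -F: nom -18.570 → Σnom=-15.270; wc +0.220/-0.220 → slack +1.068/-1.420; half-tol=0.220, Σhalf²=0.313086
  -G: nom -32.500 → Σnom=-47.770; wc +0.040/-0.490 → slack +1.108/-1.910; half-tol=0.265, Σhalf²=0.383311
Nominal = -47.770. Worst-case = [-47.770 - 1.910, -47.770 + 1.108] = [-49.680, -46.662]. RSS = √0.383311 = 0.619.

nominal=-47.770 wc=[-49.680,-46.662] rss=0.619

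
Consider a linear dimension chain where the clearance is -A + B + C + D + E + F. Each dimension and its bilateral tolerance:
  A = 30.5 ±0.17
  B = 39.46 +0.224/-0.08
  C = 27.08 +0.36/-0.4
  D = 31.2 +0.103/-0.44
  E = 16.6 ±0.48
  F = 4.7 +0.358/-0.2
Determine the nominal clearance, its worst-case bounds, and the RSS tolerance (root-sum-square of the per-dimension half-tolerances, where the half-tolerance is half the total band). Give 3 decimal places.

nominal=88.540 wc=[86.770,90.235] rss=0.760

Stack each dimension's contribution:
  -A: nom -30.500 → Σnom=-30.500; wc +0.170/-0.170 → slack +0.170/-0.170; half-tol=0.170, Σhalf²=0.028900
  +B: nom +39.460 → Σnom=8.960; wc +0.224/-0.080 → slack +0.394/-0.250; half-tol=0.152, Σhalf²=0.052004
  +C: nom +27.080 → Σnom=36.040; wc +0.360/-0.400 → slack +0.754/-0.650; half-tol=0.380, Σhalf²=0.196404
  +D: nom +31.200 → Σnom=67.240; wc +0.103/-0.440 → slack +0.857/-1.090; half-tol=0.272, Σhalf²=0.270116
  +E: nom +16.600 → Σnom=83.840; wc +0.480/-0.480 → slack +1.337/-1.570; half-tol=0.480, Σhalf²=0.500516
  +F: nom +4.700 → Σnom=88.540; wc +0.358/-0.200 → slack +1.695/-1.770; half-tol=0.279, Σhalf²=0.578357
Nominal = 88.540. Worst-case = [88.540 - 1.770, 88.540 + 1.695] = [86.770, 90.235]. RSS = √0.578357 = 0.760.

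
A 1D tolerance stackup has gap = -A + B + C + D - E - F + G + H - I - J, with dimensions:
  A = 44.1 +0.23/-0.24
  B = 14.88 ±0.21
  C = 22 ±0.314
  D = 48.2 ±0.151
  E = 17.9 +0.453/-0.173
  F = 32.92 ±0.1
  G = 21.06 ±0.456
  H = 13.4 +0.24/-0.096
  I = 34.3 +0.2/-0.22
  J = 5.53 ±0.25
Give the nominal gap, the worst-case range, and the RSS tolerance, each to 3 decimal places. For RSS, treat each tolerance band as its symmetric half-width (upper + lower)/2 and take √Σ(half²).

Stack each dimension's contribution:
  -A: nom -44.100 → Σnom=-44.100; wc +0.240/-0.230 → slack +0.240/-0.230; half-tol=0.235, Σhalf²=0.055225
  +B: nom +14.880 → Σnom=-29.220; wc +0.210/-0.210 → slack +0.450/-0.440; half-tol=0.210, Σhalf²=0.099325
  +C: nom +22.000 → Σnom=-7.220; wc +0.314/-0.314 → slack +0.764/-0.754; half-tol=0.314, Σhalf²=0.197921
  +D: nom +48.200 → Σnom=40.980; wc +0.151/-0.151 → slack +0.915/-0.905; half-tol=0.151, Σhalf²=0.220722
  -E: nom -17.900 → Σnom=23.080; wc +0.173/-0.453 → slack +1.088/-1.358; half-tol=0.313, Σhalf²=0.318691
  -F: nom -32.920 → Σnom=-9.840; wc +0.100/-0.100 → slack +1.188/-1.458; half-tol=0.100, Σhalf²=0.328691
  +G: nom +21.060 → Σnom=11.220; wc +0.456/-0.456 → slack +1.644/-1.914; half-tol=0.456, Σhalf²=0.536627
  +H: nom +13.400 → Σnom=24.620; wc +0.240/-0.096 → slack +1.884/-2.010; half-tol=0.168, Σhalf²=0.564851
  -I: nom -34.300 → Σnom=-9.680; wc +0.220/-0.200 → slack +2.104/-2.210; half-tol=0.210, Σhalf²=0.608951
  -J: nom -5.530 → Σnom=-15.210; wc +0.250/-0.250 → slack +2.354/-2.460; half-tol=0.250, Σhalf²=0.671451
Nominal = -15.210. Worst-case = [-15.210 - 2.460, -15.210 + 2.354] = [-17.670, -12.856]. RSS = √0.671451 = 0.819.

nominal=-15.210 wc=[-17.670,-12.856] rss=0.819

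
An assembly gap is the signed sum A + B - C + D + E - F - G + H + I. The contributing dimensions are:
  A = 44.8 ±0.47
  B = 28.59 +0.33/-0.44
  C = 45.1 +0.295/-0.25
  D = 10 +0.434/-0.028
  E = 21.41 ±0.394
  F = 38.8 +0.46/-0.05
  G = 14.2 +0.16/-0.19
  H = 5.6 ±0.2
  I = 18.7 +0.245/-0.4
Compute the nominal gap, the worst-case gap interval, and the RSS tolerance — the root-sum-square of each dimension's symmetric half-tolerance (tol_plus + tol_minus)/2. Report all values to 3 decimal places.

Stack each dimension's contribution:
  +A: nom +44.800 → Σnom=44.800; wc +0.470/-0.470 → slack +0.470/-0.470; half-tol=0.470, Σhalf²=0.220900
  +B: nom +28.590 → Σnom=73.390; wc +0.330/-0.440 → slack +0.800/-0.910; half-tol=0.385, Σhalf²=0.369125
  -C: nom -45.100 → Σnom=28.290; wc +0.250/-0.295 → slack +1.050/-1.205; half-tol=0.272, Σhalf²=0.443381
  +D: nom +10.000 → Σnom=38.290; wc +0.434/-0.028 → slack +1.484/-1.233; half-tol=0.231, Σhalf²=0.496742
  +E: nom +21.410 → Σnom=59.700; wc +0.394/-0.394 → slack +1.878/-1.627; half-tol=0.394, Σhalf²=0.651978
  -F: nom -38.800 → Σnom=20.900; wc +0.050/-0.460 → slack +1.928/-2.087; half-tol=0.255, Σhalf²=0.717003
  -G: nom -14.200 → Σnom=6.700; wc +0.190/-0.160 → slack +2.118/-2.247; half-tol=0.175, Σhalf²=0.747628
  +H: nom +5.600 → Σnom=12.300; wc +0.200/-0.200 → slack +2.318/-2.447; half-tol=0.200, Σhalf²=0.787628
  +I: nom +18.700 → Σnom=31.000; wc +0.245/-0.400 → slack +2.563/-2.847; half-tol=0.323, Σhalf²=0.891634
Nominal = 31.000. Worst-case = [31.000 - 2.847, 31.000 + 2.563] = [28.153, 33.563]. RSS = √0.891634 = 0.944.

nominal=31.000 wc=[28.153,33.563] rss=0.944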